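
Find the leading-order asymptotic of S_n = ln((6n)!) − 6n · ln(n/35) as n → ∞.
S_n ~ 6n · (ln 210 − 1) + O(ln n)

Stirling: ln((6n)!) = 6n ln(6n) − 6n + O(ln n).
  S_n = 6n ln(6n) − 6n − 6n ln(n/35) + O(ln n)
      = 6n ln(6n) − 6n ln n + 6n ln 35 − 6n + O(ln n)
      = 6n ln 6 + 6n ln 35 − 6n + O(ln n)
      = 6n (ln 210 − 1) + O(ln n).
Numerically ln(210) − 1 ≈ 4.3471.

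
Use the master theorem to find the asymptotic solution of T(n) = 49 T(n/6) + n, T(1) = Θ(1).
T(n) = Θ(n^(log_6 49))

Master theorem: compare f(n) = n to n^(log_6 49) where log_6 49 ≈ 2.172. Since 1 < log_6 49, we have f(n) = O(n^(log_6 49 − ε)) for some ε > 0 — Case 1. Hence T(n) = Θ(n^(log_6 49)).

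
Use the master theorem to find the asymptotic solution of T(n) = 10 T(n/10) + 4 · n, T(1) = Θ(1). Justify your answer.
T(n) = Θ(n log n)

log_10 10 = 1, and f(n) = 4 · n = Θ(n^(log_10 10)). This is Case 2 of the master theorem: T(n) = Θ(f(n) · log n) = Θ(n log n).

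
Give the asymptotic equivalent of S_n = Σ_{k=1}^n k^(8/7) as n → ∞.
S_n ~ (7/15) · n^(15/7)

Integral comparison: Σ_{k=1}^n k^(8/7) = ∫_0^n x^(8/7) dx + O(n^(8/7)). The integral is n^(1 + 8/7) / (1 + 8/7) = n^((8+7)/7) / ((8+7)/7) = (7/15) · n^(15/7).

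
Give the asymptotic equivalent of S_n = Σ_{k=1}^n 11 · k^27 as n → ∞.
S_n ~ 11 · n^28 / 28

By integral comparison (Euler-Maclaurin), Σ_{k=1}^n 11 · k^27 = 11 · ∫_0^n x^27 dx + O(n^27) = 11 · n^28/28 + O(n^27). (Equivalently, Faulhaber's formula gives the same leading term.)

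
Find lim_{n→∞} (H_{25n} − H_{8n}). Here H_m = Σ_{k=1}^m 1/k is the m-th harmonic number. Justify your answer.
lim = ln(25/8)

Euler-Maclaurin gives H_m = ln m + γ + 1/(2m) + O(1/m^2). The γ and O(1/m) terms cancel in the difference:
  H_{25n} − H_{8n} = ln(25n) − ln(8n) + O(1/n) = ln(25/8) + O(1/n).
Hence the limit is ln(25/8).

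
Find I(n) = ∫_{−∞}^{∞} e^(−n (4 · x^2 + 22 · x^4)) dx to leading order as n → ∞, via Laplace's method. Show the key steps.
I(n) ~ sqrt(π/(4n))

φ(x) = 4 · x^2 + 22 · x^4 has its unique global minimum at x* = 0 (since φ'(x) = 8x + 88x^3 = 0 only at x = 0 for real x with both coefficients positive, and φ → ∞ as |x| → ∞). At x* = 0, φ(0) = 0 and φ''(0) = 8. Laplace's method then gives
  I(n) ~ sqrt(2π / (n · φ''(0))) · e^(−n φ(0)) = sqrt(2π / (8n)) = sqrt(π/(4n)).
The 22 · x^4 term contributes only at subleading order (an O(1/n) relative correction).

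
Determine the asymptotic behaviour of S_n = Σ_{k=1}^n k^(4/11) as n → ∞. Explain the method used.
S_n ~ (11/15) · n^(15/11)

Integral comparison: Σ_{k=1}^n k^(4/11) = ∫_0^n x^(4/11) dx + O(n^(4/11)). The integral is n^(1 + 4/11) / (1 + 4/11) = n^((4+11)/11) / ((4+11)/11) = (11/15) · n^(15/11).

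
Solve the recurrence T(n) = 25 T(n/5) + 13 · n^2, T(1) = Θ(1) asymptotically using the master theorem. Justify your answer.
T(n) = Θ(n^2 log n)

log_5 25 = 2, and f(n) = 13 · n^2 = Θ(n^(log_5 25)). This is Case 2 of the master theorem: T(n) = Θ(f(n) · log n) = Θ(n^2 log n).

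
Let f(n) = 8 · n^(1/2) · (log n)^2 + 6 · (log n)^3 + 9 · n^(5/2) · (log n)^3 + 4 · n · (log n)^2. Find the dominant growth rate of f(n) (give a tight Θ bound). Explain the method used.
f(n) ∈ Θ(n^(5/2) · (log n)^3)

Compare the terms by growth order. For large n, n^a · (log n)^b dominates n^a' · (log n)^b' iff a > a', or (a = a' and b > b'). Ranking the 4 terms shows the dominant one is 9 · n^(5/2) · (log n)^3. Hence f(n) ∈ Θ(n^(5/2) · (log n)^3).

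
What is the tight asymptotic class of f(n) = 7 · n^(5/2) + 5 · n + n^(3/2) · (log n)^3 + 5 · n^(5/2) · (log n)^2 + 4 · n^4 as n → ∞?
f(n) ∈ Θ(n^4)

Compare the terms by growth order. For large n, n^a · (log n)^b dominates n^a' · (log n)^b' iff a > a', or (a = a' and b > b'). Ranking the 5 terms shows the dominant one is 4 · n^4. Hence f(n) ∈ Θ(n^4).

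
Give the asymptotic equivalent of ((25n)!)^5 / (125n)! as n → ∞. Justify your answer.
((25n)!)^5/(125n)! ~ ((2π·25n)^(4/2) / sqrt(5)) · 5^(−5·25n)  →  0

Write N = 25n. Stirling: N! ~ sqrt(2π N)(N/e)^N and (5N)! ~ sqrt(2π·5N)·(5N/e)^(5N).
  (N!)^5/(5N)! ~ (2π N)^(5/2) (N/e)^(5N) / [sqrt(2π·5N) (5N/e)^(5N)]
     = (2π N)^(5/2) / sqrt(2π·5N) · (N/(5N))^(5N)
     = (2π N)^((5−1)/2) / sqrt(5) · 5^(−5N).
Since 5^5 > 1, the factor 5^(−5N) decays exponentially, so the ratio → 0. Substituting N = 25n gives the stated form.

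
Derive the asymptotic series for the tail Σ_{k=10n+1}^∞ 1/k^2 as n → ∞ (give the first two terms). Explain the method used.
Σ_{k>10n} 1/k^2 = 1/(1 · (10n)) − 1/(2 · (10n)^2) + O(1/(10n)^3)

Compare to the integral: ∫_{10n}^∞ x^(−2) dx = [−x^(−1)/1]_{10n}^∞ = 1/((2−1)·(10n)). The Euler-Maclaurin correction adds −f(10n)/2 = −1/(2·(10n)^2). Euler-Maclaurin then gives
  Σ_{k>10n} 1/k^2 = ∫_{10n}^∞ dx/x^2 − 1/(2·(10n)^2) + O(1/(10n)^3).
(Equivalently this is ζ(2) − Σ_{k≤10n} 1/k^2.)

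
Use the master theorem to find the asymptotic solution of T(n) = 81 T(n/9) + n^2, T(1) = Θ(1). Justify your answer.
T(n) = Θ(n^2 log n)

log_9 81 = 2, and f(n) = n^2 = Θ(n^(log_9 81)). This is Case 2 of the master theorem: T(n) = Θ(f(n) · log n) = Θ(n^2 log n).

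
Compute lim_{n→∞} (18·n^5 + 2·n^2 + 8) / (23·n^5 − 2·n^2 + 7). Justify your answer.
lim = 18/23

For large n the leading n^5 terms dominate both numerator and denominator. Dividing top and bottom by n^5, every other term tends to 0, leaving 18/23.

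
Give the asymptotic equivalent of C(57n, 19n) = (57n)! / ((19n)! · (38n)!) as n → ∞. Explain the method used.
C(57n, 19n) ~ (27/4)^(19n) · sqrt(3/(4π·19n))

Write N = 19n. Apply Stirling to each factorial:
  (3N)! ~ sqrt(2π·3N) · (3N/e)^(3N),
  N! ~ sqrt(2π N) · (N/e)^N,
  (2N)! ~ sqrt(2π·2N) · (2N/e)^(2N).
The exponential factors combine to (3N)^(3N) / (N^N · (2N)^(2N)) = 3^(3N)/2^(2N) = (3^3/2^2)^N = (27/4)^N.
The square-root prefactors combine to sqrt(2π·3N) / (sqrt(2π N)·sqrt(2π·2N)) = sqrt(3 / (2π·2·N)) = sqrt(3/(4π·19n)).
Substituting N = 19n: C(57n, 19n) ~ (27/4)^(19n) · sqrt(3/(4π·19n)).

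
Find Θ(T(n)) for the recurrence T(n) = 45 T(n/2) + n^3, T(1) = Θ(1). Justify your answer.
T(n) = Θ(n^(log_2 45))

Master theorem: compare f(n) = n^3 to n^(log_2 45) where log_2 45 ≈ 5.492. Since 3 < log_2 45, we have f(n) = O(n^(log_2 45 − ε)) for some ε > 0 — Case 1. Hence T(n) = Θ(n^(log_2 45)).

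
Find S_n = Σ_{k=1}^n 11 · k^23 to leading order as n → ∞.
S_n ~ 11 · n^24 / 24

By integral comparison (Euler-Maclaurin), Σ_{k=1}^n 11 · k^23 = 11 · ∫_0^n x^23 dx + O(n^23) = 11 · n^24/24 + O(n^23). (Equivalently, Faulhaber's formula gives the same leading term.)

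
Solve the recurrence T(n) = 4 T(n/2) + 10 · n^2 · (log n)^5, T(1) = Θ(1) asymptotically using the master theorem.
T(n) = Θ(n^2 · (log n)^6)

Here log_2 4 = 2 and f(n) = 10 · n^2 · (log n)^5 = Θ(n^(log_2 4) · (log n)^5). This is the extended Case 2 of the master theorem (f matches the critical exponent up to log factors), giving T(n) = Θ(n^(log_2 4) · (log n)^(5+1)) = Θ(n^2 · (log n)^6).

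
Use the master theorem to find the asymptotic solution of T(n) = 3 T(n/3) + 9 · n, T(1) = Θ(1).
T(n) = Θ(n log n)

log_3 3 = 1, and f(n) = 9 · n = Θ(n^(log_3 3)). This is Case 2 of the master theorem: T(n) = Θ(f(n) · log n) = Θ(n log n).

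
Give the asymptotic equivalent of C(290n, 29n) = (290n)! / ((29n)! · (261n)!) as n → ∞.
C(290n, 29n) ~ (10000000000/387420489)^(29n) · sqrt(5/(9π·29n))

Write N = 29n. Apply Stirling to each factorial:
  (10N)! ~ sqrt(2π·10N) · (10N/e)^(10N),
  N! ~ sqrt(2π N) · (N/e)^N,
  (9N)! ~ sqrt(2π·9N) · (9N/e)^(9N).
The exponential factors combine to (10N)^(10N) / (N^N · (9N)^(9N)) = 10^(10N)/9^(9N) = (10^10/9^9)^N = (10000000000/387420489)^N.
The square-root prefactors combine to sqrt(2π·10N) / (sqrt(2π N)·sqrt(2π·9N)) = sqrt(10 / (2π·9·N)) = sqrt(5/(9π·29n)).
Substituting N = 29n: C(290n, 29n) ~ (10000000000/387420489)^(29n) · sqrt(5/(9π·29n)).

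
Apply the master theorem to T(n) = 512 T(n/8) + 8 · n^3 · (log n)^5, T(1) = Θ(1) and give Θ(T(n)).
T(n) = Θ(n^3 · (log n)^6)

Here log_8 512 = 3 and f(n) = 8 · n^3 · (log n)^5 = Θ(n^(log_8 512) · (log n)^5). This is the extended Case 2 of the master theorem (f matches the critical exponent up to log factors), giving T(n) = Θ(n^(log_8 512) · (log n)^(5+1)) = Θ(n^3 · (log n)^6).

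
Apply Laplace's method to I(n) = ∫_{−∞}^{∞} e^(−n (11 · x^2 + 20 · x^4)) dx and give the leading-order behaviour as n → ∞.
I(n) ~ sqrt(π/(11n))

φ(x) = 11 · x^2 + 20 · x^4 has its unique global minimum at x* = 0 (since φ'(x) = 22x + 80x^3 = 0 only at x = 0 for real x with both coefficients positive, and φ → ∞ as |x| → ∞). At x* = 0, φ(0) = 0 and φ''(0) = 22. Laplace's method then gives
  I(n) ~ sqrt(2π / (n · φ''(0))) · e^(−n φ(0)) = sqrt(2π / (22n)) = sqrt(π/(11n)).
The 20 · x^4 term contributes only at subleading order (an O(1/n) relative correction).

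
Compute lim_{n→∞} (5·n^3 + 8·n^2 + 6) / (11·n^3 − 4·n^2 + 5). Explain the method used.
lim = 5/11

For large n the leading n^3 terms dominate both numerator and denominator. Dividing top and bottom by n^3, every other term tends to 0, leaving 5/11.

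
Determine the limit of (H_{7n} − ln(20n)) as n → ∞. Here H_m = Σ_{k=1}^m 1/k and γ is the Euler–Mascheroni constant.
lim = ln(7/20) + γ

By Euler-Maclaurin, H_m = ln m + γ + O(1/m). So
  H_{7n} − ln(20n) = ln(7n) + γ − ln(20n) + O(1/n)
                       = ln(7/20) + γ + O(1/n).
Hence the limit is ln(7/20) + γ.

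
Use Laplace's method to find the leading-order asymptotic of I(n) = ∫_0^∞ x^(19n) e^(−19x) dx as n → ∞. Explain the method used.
I(n) ~ (sqrt(2π·19n) / 19) · (19n/(19e))^(19n)

Write the integrand as exp(19n ln x − 19x) and set f(x) = 19n ln x − 19x. Then f'(x) = 19n/x − 19 = 0 at x* = 19n/19, and f''(x*) = −19n/x*^2 = −19^2/(19n). Laplace's method (interior maximum) gives
  I(n) ~ e^(f(x*)) · sqrt(2π / |f''(x*)|)
        = exp(19n ln(19n/19) − 19n) · sqrt(2π · 19n / 19^2)
        = (19n/19)^(19n) e^(−19n) · sqrt(2π·19n) / 19
        = (sqrt(2π·19n) / 19) · (19n/(19e))^(19n).
This matches Γ(19n+1)/19^(19n+1) with Stirling applied to Γ.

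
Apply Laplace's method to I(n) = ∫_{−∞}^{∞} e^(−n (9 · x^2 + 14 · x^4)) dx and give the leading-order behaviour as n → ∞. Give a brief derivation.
I(n) ~ sqrt(π/(9n))

φ(x) = 9 · x^2 + 14 · x^4 has its unique global minimum at x* = 0 (since φ'(x) = 18x + 56x^3 = 0 only at x = 0 for real x with both coefficients positive, and φ → ∞ as |x| → ∞). At x* = 0, φ(0) = 0 and φ''(0) = 18. Laplace's method then gives
  I(n) ~ sqrt(2π / (n · φ''(0))) · e^(−n φ(0)) = sqrt(2π / (18n)) = sqrt(π/(9n)).
The 14 · x^4 term contributes only at subleading order (an O(1/n) relative correction).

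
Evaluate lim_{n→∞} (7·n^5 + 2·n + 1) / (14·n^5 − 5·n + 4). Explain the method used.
lim = 7/14 = 1/2

For large n the leading n^5 terms dominate both numerator and denominator. Dividing top and bottom by n^5, every other term tends to 0, leaving 7/14 = 1/2.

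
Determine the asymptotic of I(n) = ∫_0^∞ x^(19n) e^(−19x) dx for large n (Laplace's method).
I(n) ~ (sqrt(2π·19n) / 19) · (19n/(19e))^(19n)

Write the integrand as exp(19n ln x − 19x) and set f(x) = 19n ln x − 19x. Then f'(x) = 19n/x − 19 = 0 at x* = 19n/19, and f''(x*) = −19n/x*^2 = −19^2/(19n). Laplace's method (interior maximum) gives
  I(n) ~ e^(f(x*)) · sqrt(2π / |f''(x*)|)
        = exp(19n ln(19n/19) − 19n) · sqrt(2π · 19n / 19^2)
        = (19n/19)^(19n) e^(−19n) · sqrt(2π·19n) / 19
        = (sqrt(2π·19n) / 19) · (19n/(19e))^(19n).
This matches Γ(19n+1)/19^(19n+1) with Stirling applied to Γ.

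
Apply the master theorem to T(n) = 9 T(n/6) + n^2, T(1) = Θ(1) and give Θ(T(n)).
T(n) = Θ(n^2)

log_6 9 ≈ 1.226. f(n) = n^2 dominates n^(log_6 9) since 2 > 1.226, and the regularity condition a·f(n/b) = 9·(n/6)^2 = (9/36)·n^2 ≤ c·f(n) holds with c = 9/36 ≈ 0.25 < 1. So this is Case 3: T(n) = Θ(f(n)) = Θ(n^2).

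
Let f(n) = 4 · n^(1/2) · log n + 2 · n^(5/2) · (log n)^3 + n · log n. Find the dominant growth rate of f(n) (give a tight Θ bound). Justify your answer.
f(n) ∈ Θ(n^(5/2) · (log n)^3)

Compare the terms by growth order. For large n, n^a · (log n)^b dominates n^a' · (log n)^b' iff a > a', or (a = a' and b > b'). Ranking the 3 terms shows the dominant one is 2 · n^(5/2) · (log n)^3. Hence f(n) ∈ Θ(n^(5/2) · (log n)^3).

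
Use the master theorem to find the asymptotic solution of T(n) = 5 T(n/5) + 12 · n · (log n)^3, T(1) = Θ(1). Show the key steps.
T(n) = Θ(n · (log n)^4)

Here log_5 5 = 1 and f(n) = 12 · n · (log n)^3 = Θ(n^(log_5 5) · (log n)^3). This is the extended Case 2 of the master theorem (f matches the critical exponent up to log factors), giving T(n) = Θ(n^(log_5 5) · (log n)^(3+1)) = Θ(n · (log n)^4).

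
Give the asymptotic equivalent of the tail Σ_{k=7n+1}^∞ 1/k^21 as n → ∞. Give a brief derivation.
Σ_{k>7n} 1/k^21 ~ 1/(20 · (7n)^20)

Compare to the integral: ∫_{7n}^∞ x^(−21) dx = [−x^(−20)/20]_{7n}^∞ = 1/((21−1)·(7n)^20). Euler-Maclaurin then gives
  Σ_{k>7n} 1/k^21 = ∫_{7n}^∞ dx/x^21 − 1/(2·(7n)^21) + O(1/(7n)^22).
(Equivalently this is ζ(21) − Σ_{k≤7n} 1/k^21.)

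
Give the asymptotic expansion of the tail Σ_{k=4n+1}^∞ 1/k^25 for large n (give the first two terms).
Σ_{k>4n} 1/k^25 = 1/(24 · (4n)^24) − 1/(2 · (4n)^25) + O(1/(4n)^26)

Compare to the integral: ∫_{4n}^∞ x^(−25) dx = [−x^(−24)/24]_{4n}^∞ = 1/((25−1)·(4n)^24). The Euler-Maclaurin correction adds −f(4n)/2 = −1/(2·(4n)^25). Euler-Maclaurin then gives
  Σ_{k>4n} 1/k^25 = ∫_{4n}^∞ dx/x^25 − 1/(2·(4n)^25) + O(1/(4n)^26).
(Equivalently this is ζ(25) − Σ_{k≤4n} 1/k^25.)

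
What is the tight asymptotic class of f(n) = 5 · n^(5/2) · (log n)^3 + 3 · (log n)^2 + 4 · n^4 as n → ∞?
f(n) ∈ Θ(n^4)

Compare the terms by growth order. For large n, n^a · (log n)^b dominates n^a' · (log n)^b' iff a > a', or (a = a' and b > b'). Ranking the 3 terms shows the dominant one is 4 · n^4. Hence f(n) ∈ Θ(n^4).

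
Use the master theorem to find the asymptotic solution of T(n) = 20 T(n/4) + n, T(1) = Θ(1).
T(n) = Θ(n^(log_4 20))

Master theorem: compare f(n) = n to n^(log_4 20) where log_4 20 ≈ 2.161. Since 1 < log_4 20, we have f(n) = O(n^(log_4 20 − ε)) for some ε > 0 — Case 1. Hence T(n) = Θ(n^(log_4 20)).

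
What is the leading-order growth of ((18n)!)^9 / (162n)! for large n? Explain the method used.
((18n)!)^9/(162n)! ~ ((2π·18n)^(8/2) / 3) · 9^(−9·18n)  →  0

Write N = 18n. Stirling: N! ~ sqrt(2π N)(N/e)^N and (9N)! ~ sqrt(2π·9N)·(9N/e)^(9N).
  (N!)^9/(9N)! ~ (2π N)^(9/2) (N/e)^(9N) / [sqrt(2π·9N) (9N/e)^(9N)]
     = (2π N)^(9/2) / sqrt(2π·9N) · (N/(9N))^(9N)
     = (2π N)^((9−1)/2) / 3 · 9^(−9N).
Since 9^9 > 1, the factor 9^(−9N) decays exponentially, so the ratio → 0. Substituting N = 18n gives the stated form.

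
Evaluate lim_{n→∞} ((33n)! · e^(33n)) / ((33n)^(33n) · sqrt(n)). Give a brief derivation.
lim = sqrt(2π·33)

Stirling: (33n)! ~ sqrt(2π·33n) · (33n/e)^(33n). Hence
  (33n)! · e^(33n) / (33n)^(33n) ~ sqrt(2π·33n).
Dividing by sqrt(n): sqrt(2π·33n) / sqrt(n) = sqrt(2π·33) · n^((1−1)/2), so the limit is sqrt(2π·33).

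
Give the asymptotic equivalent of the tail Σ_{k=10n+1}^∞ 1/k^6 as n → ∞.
Σ_{k>10n} 1/k^6 ~ 1/(5 · (10n)^5)

Compare to the integral: ∫_{10n}^∞ x^(−6) dx = [−x^(−5)/5]_{10n}^∞ = 1/((6−1)·(10n)^5). Euler-Maclaurin then gives
  Σ_{k>10n} 1/k^6 = ∫_{10n}^∞ dx/x^6 − 1/(2·(10n)^6) + O(1/(10n)^7).
(Equivalently this is ζ(6) − Σ_{k≤10n} 1/k^6.)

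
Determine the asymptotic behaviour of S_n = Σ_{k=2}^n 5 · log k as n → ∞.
S_n ~ 5 · (n log n − n)

By integral comparison, S_n = ∫_1^n 5 · log x dx + O(log n). For the integral, ∫ log x dx = n log n − n. Hence S_n ~ 5 · (n log n − n).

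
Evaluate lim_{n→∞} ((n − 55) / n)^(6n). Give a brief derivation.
lim = e^(−330)

Rewrite as (1 − 55/n)^(6n). By the standard limit (1 + x/n)^n → e^x, we have (1 − 55/n)^n → e^(−55), and raising to the 6th power gives e^(−330).
More precisely, ln[(1 − 55/n)^(6n)] = 6n · ln(1 − 55/n) = 6n · (-55/n + O(1/n^2)) = -330 + O(1/n) → -330.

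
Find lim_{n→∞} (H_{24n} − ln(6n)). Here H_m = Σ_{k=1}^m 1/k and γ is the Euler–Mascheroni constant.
lim = ln 4 + γ

By Euler-Maclaurin, H_m = ln m + γ + O(1/m). So
  H_{24n} − ln(6n) = ln(24n) + γ − ln(6n) + O(1/n)
                       = ln(24/6) + γ + O(1/n).
Hence the limit is ln(24/6) + γ (= ln 4).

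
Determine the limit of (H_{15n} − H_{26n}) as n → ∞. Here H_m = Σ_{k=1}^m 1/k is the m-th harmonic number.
lim = ln(15/26)

Euler-Maclaurin gives H_m = ln m + γ + 1/(2m) + O(1/m^2). The γ and O(1/m) terms cancel in the difference:
  H_{15n} − H_{26n} = ln(15n) − ln(26n) + O(1/n) = ln(15/26) + O(1/n).
Hence the limit is ln(15/26).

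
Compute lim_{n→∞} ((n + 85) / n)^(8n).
lim = e^680

Rewrite as (1 + 85/n)^(8n). By the standard limit (1 + x/n)^n → e^x, we have (1 + 85/n)^n → e^85, and raising to the 8th power gives e^680.
More precisely, ln[(1 + 85/n)^(8n)] = 8n · ln(1 + 85/n) = 8n · (85/n + O(1/n^2)) = 680 + O(1/n) → 680.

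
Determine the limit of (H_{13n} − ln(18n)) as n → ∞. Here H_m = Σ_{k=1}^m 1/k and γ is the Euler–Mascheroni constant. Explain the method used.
lim = ln(13/18) + γ

By Euler-Maclaurin, H_m = ln m + γ + O(1/m). So
  H_{13n} − ln(18n) = ln(13n) + γ − ln(18n) + O(1/n)
                       = ln(13/18) + γ + O(1/n).
Hence the limit is ln(13/18) + γ.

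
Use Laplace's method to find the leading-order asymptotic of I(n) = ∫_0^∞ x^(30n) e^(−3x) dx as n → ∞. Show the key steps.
I(n) ~ (sqrt(2π·30n) / 3) · (30n/(3e))^(30n)

Write the integrand as exp(30n ln x − 3x) and set f(x) = 30n ln x − 3x. Then f'(x) = 30n/x − 3 = 0 at x* = 30n/3, and f''(x*) = −30n/x*^2 = −3^2/(30n). Laplace's method (interior maximum) gives
  I(n) ~ e^(f(x*)) · sqrt(2π / |f''(x*)|)
        = exp(30n ln(30n/3) − 30n) · sqrt(2π · 30n / 3^2)
        = (30n/3)^(30n) e^(−30n) · sqrt(2π·30n) / 3
        = (sqrt(2π·30n) / 3) · (30n/(3e))^(30n).
This matches Γ(30n+1)/3^(30n+1) with Stirling applied to Γ.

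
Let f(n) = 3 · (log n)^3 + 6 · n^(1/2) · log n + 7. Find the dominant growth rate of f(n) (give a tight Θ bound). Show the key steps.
f(n) ∈ Θ(n^(1/2) · log n)

Compare the terms by growth order. For large n, n^a · (log n)^b dominates n^a' · (log n)^b' iff a > a', or (a = a' and b > b'). Ranking the 3 terms shows the dominant one is 6 · n^(1/2) · log n. Hence f(n) ∈ Θ(n^(1/2) · log n).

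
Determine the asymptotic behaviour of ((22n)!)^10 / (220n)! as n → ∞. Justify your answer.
((22n)!)^10/(220n)! ~ ((2π·22n)^(9/2) / sqrt(10)) · 10^(−10·22n)  →  0

Write N = 22n. Stirling: N! ~ sqrt(2π N)(N/e)^N and (10N)! ~ sqrt(2π·10N)·(10N/e)^(10N).
  (N!)^10/(10N)! ~ (2π N)^(10/2) (N/e)^(10N) / [sqrt(2π·10N) (10N/e)^(10N)]
     = (2π N)^(10/2) / sqrt(2π·10N) · (N/(10N))^(10N)
     = (2π N)^((10−1)/2) / sqrt(10) · 10^(−10N).
Since 10^10 > 1, the factor 10^(−10N) decays exponentially, so the ratio → 0. Substituting N = 22n gives the stated form.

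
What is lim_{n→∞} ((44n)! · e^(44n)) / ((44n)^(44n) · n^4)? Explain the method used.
lim = 0

Stirling: (44n)! ~ sqrt(2π·44n) · (44n/e)^(44n). Hence
  (44n)! · e^(44n) / (44n)^(44n) ~ sqrt(2π·44n).
Dividing by n^4: sqrt(2π·44n) / n^4 = sqrt(2π·44) · n^((1−8)/2), so the expression behaves like sqrt(2π·44) · n^((1−8)/2) → 0.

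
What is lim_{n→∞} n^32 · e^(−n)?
lim = 0

Exponentials with base > 1 dominate every fixed polynomial: for any fixed c, n^c / e^n → 0 as n → ∞ (e.g. by the ratio test, or since e^n grows faster than any power of n). Hence n^32 · e^(−n) = n^32 / e^n → 0.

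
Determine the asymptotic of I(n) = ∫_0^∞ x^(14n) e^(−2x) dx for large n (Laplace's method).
I(n) ~ (sqrt(2π·14n) / 2) · (14n/(2e))^(14n)

Write the integrand as exp(14n ln x − 2x) and set f(x) = 14n ln x − 2x. Then f'(x) = 14n/x − 2 = 0 at x* = 14n/2, and f''(x*) = −14n/x*^2 = −2^2/(14n). Laplace's method (interior maximum) gives
  I(n) ~ e^(f(x*)) · sqrt(2π / |f''(x*)|)
        = exp(14n ln(14n/2) − 14n) · sqrt(2π · 14n / 2^2)
        = (14n/2)^(14n) e^(−14n) · sqrt(2π·14n) / 2
        = (sqrt(2π·14n) / 2) · (14n/(2e))^(14n).
This matches Γ(14n+1)/2^(14n+1) with Stirling applied to Γ.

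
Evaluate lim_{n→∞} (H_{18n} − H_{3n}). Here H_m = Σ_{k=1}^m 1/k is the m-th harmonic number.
lim = ln(18/3) = ln 6

Euler-Maclaurin gives H_m = ln m + γ + 1/(2m) + O(1/m^2). The γ and O(1/m) terms cancel in the difference:
  H_{18n} − H_{3n} = ln(18n) − ln(3n) + O(1/n) = ln(18/3) + O(1/n).
Hence the limit is ln(18/3) = ln 6.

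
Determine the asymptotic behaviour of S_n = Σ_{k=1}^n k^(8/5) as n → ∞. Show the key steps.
S_n ~ (5/13) · n^(13/5)

Integral comparison: Σ_{k=1}^n k^(8/5) = ∫_0^n x^(8/5) dx + O(n^(8/5)). The integral is n^(1 + 8/5) / (1 + 8/5) = n^((8+5)/5) / ((8+5)/5) = (5/13) · n^(13/5).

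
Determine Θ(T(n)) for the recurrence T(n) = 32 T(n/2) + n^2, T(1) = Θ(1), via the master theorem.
T(n) = Θ(n^5)

Master theorem: compare f(n) = n^2 to n^(log_2 32) where log_2 32 = 5. Since 2 < log_2 32, we have f(n) = O(n^(log_2 32 − ε)) for some ε > 0 — Case 1. Hence T(n) = Θ(n^(log_2 32)) = Θ(n^5).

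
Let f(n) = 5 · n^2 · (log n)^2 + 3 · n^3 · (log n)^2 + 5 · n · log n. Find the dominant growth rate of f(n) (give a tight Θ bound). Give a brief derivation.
f(n) ∈ Θ(n^3 · (log n)^2)

Compare the terms by growth order. For large n, n^a · (log n)^b dominates n^a' · (log n)^b' iff a > a', or (a = a' and b > b'). Ranking the 3 terms shows the dominant one is 3 · n^3 · (log n)^2. Hence f(n) ∈ Θ(n^3 · (log n)^2).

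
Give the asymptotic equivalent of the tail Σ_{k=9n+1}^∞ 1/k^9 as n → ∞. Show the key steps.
Σ_{k>9n} 1/k^9 ~ 1/(8 · (9n)^8)

Compare to the integral: ∫_{9n}^∞ x^(−9) dx = [−x^(−8)/8]_{9n}^∞ = 1/((9−1)·(9n)^8). Euler-Maclaurin then gives
  Σ_{k>9n} 1/k^9 = ∫_{9n}^∞ dx/x^9 − 1/(2·(9n)^9) + O(1/(9n)^10).
(Equivalently this is ζ(9) − Σ_{k≤9n} 1/k^9.)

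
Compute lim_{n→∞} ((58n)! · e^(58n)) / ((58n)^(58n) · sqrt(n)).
lim = sqrt(2π·58)

Stirling: (58n)! ~ sqrt(2π·58n) · (58n/e)^(58n). Hence
  (58n)! · e^(58n) / (58n)^(58n) ~ sqrt(2π·58n).
Dividing by sqrt(n): sqrt(2π·58n) / sqrt(n) = sqrt(2π·58) · n^((1−1)/2), so the limit is sqrt(2π·58).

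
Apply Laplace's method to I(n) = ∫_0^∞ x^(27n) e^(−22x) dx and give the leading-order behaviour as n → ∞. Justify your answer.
I(n) ~ (sqrt(2π·27n) / 22) · (27n/(22e))^(27n)

Write the integrand as exp(27n ln x − 22x) and set f(x) = 27n ln x − 22x. Then f'(x) = 27n/x − 22 = 0 at x* = 27n/22, and f''(x*) = −27n/x*^2 = −22^2/(27n). Laplace's method (interior maximum) gives
  I(n) ~ e^(f(x*)) · sqrt(2π / |f''(x*)|)
        = exp(27n ln(27n/22) − 27n) · sqrt(2π · 27n / 22^2)
        = (27n/22)^(27n) e^(−27n) · sqrt(2π·27n) / 22
        = (sqrt(2π·27n) / 22) · (27n/(22e))^(27n).
This matches Γ(27n+1)/22^(27n+1) with Stirling applied to Γ.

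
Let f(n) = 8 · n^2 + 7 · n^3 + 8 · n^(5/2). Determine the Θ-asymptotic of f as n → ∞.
f(n) ∈ Θ(n^3)

Compare the terms by growth order. For large n, n^a · (log n)^b dominates n^a' · (log n)^b' iff a > a', or (a = a' and b > b'). Ranking the 3 terms shows the dominant one is 7 · n^3. Hence f(n) ∈ Θ(n^3).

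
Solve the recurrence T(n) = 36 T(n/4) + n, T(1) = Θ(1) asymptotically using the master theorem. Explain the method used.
T(n) = Θ(n^(log_4 36))

Master theorem: compare f(n) = n to n^(log_4 36) where log_4 36 ≈ 2.585. Since 1 < log_4 36, we have f(n) = O(n^(log_4 36 − ε)) for some ε > 0 — Case 1. Hence T(n) = Θ(n^(log_4 36)).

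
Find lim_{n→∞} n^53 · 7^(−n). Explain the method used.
lim = 0

Exponentials with base > 1 dominate every fixed polynomial: for any fixed c, n^c / 7^n → 0 as n → ∞ (e.g. by the ratio test, or by writing 7^n = e^(n ln 7) and noting e^(n ln 7) / n^c → ∞). Hence n^53 · 7^(−n) = n^53 / 7^n → 0.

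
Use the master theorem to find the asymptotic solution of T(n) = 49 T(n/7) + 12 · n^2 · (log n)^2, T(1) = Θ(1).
T(n) = Θ(n^2 · (log n)^3)

Here log_7 49 = 2 and f(n) = 12 · n^2 · (log n)^2 = Θ(n^(log_7 49) · (log n)^2). This is the extended Case 2 of the master theorem (f matches the critical exponent up to log factors), giving T(n) = Θ(n^(log_7 49) · (log n)^(2+1)) = Θ(n^2 · (log n)^3).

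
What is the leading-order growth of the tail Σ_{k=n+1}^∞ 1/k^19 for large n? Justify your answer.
Σ_{k>n} 1/k^19 ~ 1/(18 · n^18)

Compare to the integral: ∫_{n}^∞ x^(−19) dx = [−x^(−18)/18]_{n}^∞ = 1/((19−1)·n^18). Euler-Maclaurin then gives
  Σ_{k>n} 1/k^19 = ∫_{n}^∞ dx/x^19 − 1/(2·n^19) + O(1/n^20).
(Equivalently this is ζ(19) − Σ_{k≤n} 1/k^19.)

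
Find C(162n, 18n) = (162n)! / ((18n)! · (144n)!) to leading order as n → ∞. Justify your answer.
C(162n, 18n) ~ (387420489/16777216)^(18n) · sqrt(9/(16π·18n))

Write N = 18n. Apply Stirling to each factorial:
  (9N)! ~ sqrt(2π·9N) · (9N/e)^(9N),
  N! ~ sqrt(2π N) · (N/e)^N,
  (8N)! ~ sqrt(2π·8N) · (8N/e)^(8N).
The exponential factors combine to (9N)^(9N) / (N^N · (8N)^(8N)) = 9^(9N)/8^(8N) = (9^9/8^8)^N = (387420489/16777216)^N.
The square-root prefactors combine to sqrt(2π·9N) / (sqrt(2π N)·sqrt(2π·8N)) = sqrt(9 / (2π·8·N)) = sqrt(9/(16π·18n)).
Substituting N = 18n: C(162n, 18n) ~ (387420489/16777216)^(18n) · sqrt(9/(16π·18n)).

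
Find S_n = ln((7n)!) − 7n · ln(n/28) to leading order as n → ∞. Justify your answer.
S_n ~ 7n · (ln 196 − 1) + O(ln n)

Stirling: ln((7n)!) = 7n ln(7n) − 7n + O(ln n).
  S_n = 7n ln(7n) − 7n − 7n ln(n/28) + O(ln n)
      = 7n ln(7n) − 7n ln n + 7n ln 28 − 7n + O(ln n)
      = 7n ln 7 + 7n ln 28 − 7n + O(ln n)
      = 7n (ln 196 − 1) + O(ln n).
Numerically ln(196) − 1 ≈ 4.2781.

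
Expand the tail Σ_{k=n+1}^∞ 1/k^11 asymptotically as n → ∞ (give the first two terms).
Σ_{k>n} 1/k^11 = 1/(10 · n^10) − 1/(2 · n^11) + O(1/n^12)

Compare to the integral: ∫_{n}^∞ x^(−11) dx = [−x^(−10)/10]_{n}^∞ = 1/((11−1)·n^10). The Euler-Maclaurin correction adds −f(n)/2 = −1/(2·n^11). Euler-Maclaurin then gives
  Σ_{k>n} 1/k^11 = ∫_{n}^∞ dx/x^11 − 1/(2·n^11) + O(1/n^12).
(Equivalently this is ζ(11) − Σ_{k≤n} 1/k^11.)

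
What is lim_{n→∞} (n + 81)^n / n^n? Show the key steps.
lim = e^81

Rewrite as (1 + 81/n)^(n). By the standard limit (1 + x/n)^n → e^x, we have (1 + 81/n)^n → e^81, and raising to the 1st power gives e^81.
More precisely, ln[(1 + 81/n)^(n)] = n · ln(1 + 81/n) = n · (81/n + O(1/n^2)) = 81 + O(1/n) → 81.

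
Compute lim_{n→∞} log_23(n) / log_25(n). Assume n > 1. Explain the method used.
lim = ln(25) / ln(23) = log_23(25)

Change of base: log_23(n) = ln n / ln 23 and log_25(n) = ln n / ln 25. The ratio is (ln n / ln 23) · (ln 25 / ln n) = ln 25 / ln 23, a constant independent of n. So the limit is ln 25 / ln 23 = log_23(25).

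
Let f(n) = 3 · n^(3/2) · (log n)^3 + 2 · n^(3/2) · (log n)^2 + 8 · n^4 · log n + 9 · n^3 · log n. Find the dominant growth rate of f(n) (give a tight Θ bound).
f(n) ∈ Θ(n^4 · log n)

Compare the terms by growth order. For large n, n^a · (log n)^b dominates n^a' · (log n)^b' iff a > a', or (a = a' and b > b'). Ranking the 4 terms shows the dominant one is 8 · n^4 · log n. Hence f(n) ∈ Θ(n^4 · log n).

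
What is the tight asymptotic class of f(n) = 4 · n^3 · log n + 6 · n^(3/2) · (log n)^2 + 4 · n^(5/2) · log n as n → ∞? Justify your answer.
f(n) ∈ Θ(n^3 · log n)

Compare the terms by growth order. For large n, n^a · (log n)^b dominates n^a' · (log n)^b' iff a > a', or (a = a' and b > b'). Ranking the 3 terms shows the dominant one is 4 · n^3 · log n. Hence f(n) ∈ Θ(n^3 · log n).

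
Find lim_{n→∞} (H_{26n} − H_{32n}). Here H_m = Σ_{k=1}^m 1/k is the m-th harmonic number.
lim = ln(26/32) = ln(13/16)

Euler-Maclaurin gives H_m = ln m + γ + 1/(2m) + O(1/m^2). The γ and O(1/m) terms cancel in the difference:
  H_{26n} − H_{32n} = ln(26n) − ln(32n) + O(1/n) = ln(26/32) + O(1/n).
Hence the limit is ln(26/32) = ln(13/16).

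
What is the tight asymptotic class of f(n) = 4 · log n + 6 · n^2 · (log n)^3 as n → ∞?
f(n) ∈ Θ(n^2 · (log n)^3)

Compare the terms by growth order. For large n, n^a · (log n)^b dominates n^a' · (log n)^b' iff a > a', or (a = a' and b > b'). Ranking the 2 terms shows the dominant one is 6 · n^2 · (log n)^3. Hence f(n) ∈ Θ(n^2 · (log n)^3).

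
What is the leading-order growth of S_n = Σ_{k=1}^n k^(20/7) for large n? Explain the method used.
S_n ~ (7/27) · n^(27/7)

Integral comparison: Σ_{k=1}^n k^(20/7) = ∫_0^n x^(20/7) dx + O(n^(20/7)). The integral is n^(1 + 20/7) / (1 + 20/7) = n^((20+7)/7) / ((20+7)/7) = (7/27) · n^(27/7).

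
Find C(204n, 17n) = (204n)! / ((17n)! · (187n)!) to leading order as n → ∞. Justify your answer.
C(204n, 17n) ~ (8916100448256/285311670611)^(17n) · sqrt(6/(11π·17n))

Write N = 17n. Apply Stirling to each factorial:
  (12N)! ~ sqrt(2π·12N) · (12N/e)^(12N),
  N! ~ sqrt(2π N) · (N/e)^N,
  (11N)! ~ sqrt(2π·11N) · (11N/e)^(11N).
The exponential factors combine to (12N)^(12N) / (N^N · (11N)^(11N)) = 12^(12N)/11^(11N) = (12^12/11^11)^N = (8916100448256/285311670611)^N.
The square-root prefactors combine to sqrt(2π·12N) / (sqrt(2π N)·sqrt(2π·11N)) = sqrt(12 / (2π·11·N)) = sqrt(6/(11π·17n)).
Substituting N = 17n: C(204n, 17n) ~ (8916100448256/285311670611)^(17n) · sqrt(6/(11π·17n)).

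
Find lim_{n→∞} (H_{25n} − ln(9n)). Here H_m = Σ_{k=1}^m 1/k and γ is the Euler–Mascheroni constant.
lim = ln(25/9) + γ

By Euler-Maclaurin, H_m = ln m + γ + O(1/m). So
  H_{25n} − ln(9n) = ln(25n) + γ − ln(9n) + O(1/n)
                       = ln(25/9) + γ + O(1/n).
Hence the limit is ln(25/9) + γ.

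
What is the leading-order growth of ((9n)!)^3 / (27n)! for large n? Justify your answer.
((9n)!)^3/(27n)! ~ ((2π·9n)^(2/2) / sqrt(3)) · 3^(−3·9n)  →  0

Write N = 9n. Stirling: N! ~ sqrt(2π N)(N/e)^N and (3N)! ~ sqrt(2π·3N)·(3N/e)^(3N).
  (N!)^3/(3N)! ~ (2π N)^(3/2) (N/e)^(3N) / [sqrt(2π·3N) (3N/e)^(3N)]
     = (2π N)^(3/2) / sqrt(2π·3N) · (N/(3N))^(3N)
     = (2π N)^((3−1)/2) / sqrt(3) · 3^(−3N).
Since 3^3 > 1, the factor 3^(−3N) decays exponentially, so the ratio → 0. Substituting N = 9n gives the stated form.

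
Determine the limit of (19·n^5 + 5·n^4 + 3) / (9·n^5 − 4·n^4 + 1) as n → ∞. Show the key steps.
lim = 19/9

For large n the leading n^5 terms dominate both numerator and denominator. Dividing top and bottom by n^5, every other term tends to 0, leaving 19/9.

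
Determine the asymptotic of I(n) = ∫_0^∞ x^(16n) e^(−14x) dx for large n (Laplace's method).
I(n) ~ (sqrt(2π·16n) / 14) · (16n/(14e))^(16n)

Write the integrand as exp(16n ln x − 14x) and set f(x) = 16n ln x − 14x. Then f'(x) = 16n/x − 14 = 0 at x* = 16n/14, and f''(x*) = −16n/x*^2 = −14^2/(16n). Laplace's method (interior maximum) gives
  I(n) ~ e^(f(x*)) · sqrt(2π / |f''(x*)|)
        = exp(16n ln(16n/14) − 16n) · sqrt(2π · 16n / 14^2)
        = (16n/14)^(16n) e^(−16n) · sqrt(2π·16n) / 14
        = (sqrt(2π·16n) / 14) · (16n/(14e))^(16n).
This matches Γ(16n+1)/14^(16n+1) with Stirling applied to Γ.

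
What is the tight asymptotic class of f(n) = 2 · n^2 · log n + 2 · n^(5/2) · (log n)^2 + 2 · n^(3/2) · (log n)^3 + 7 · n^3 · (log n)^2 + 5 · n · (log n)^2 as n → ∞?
f(n) ∈ Θ(n^3 · (log n)^2)

Compare the terms by growth order. For large n, n^a · (log n)^b dominates n^a' · (log n)^b' iff a > a', or (a = a' and b > b'). Ranking the 5 terms shows the dominant one is 7 · n^3 · (log n)^2. Hence f(n) ∈ Θ(n^3 · (log n)^2).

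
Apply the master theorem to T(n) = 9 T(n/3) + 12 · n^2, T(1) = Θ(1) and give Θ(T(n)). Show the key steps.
T(n) = Θ(n^2 log n)

log_3 9 = 2, and f(n) = 12 · n^2 = Θ(n^(log_3 9)). This is Case 2 of the master theorem: T(n) = Θ(f(n) · log n) = Θ(n^2 log n).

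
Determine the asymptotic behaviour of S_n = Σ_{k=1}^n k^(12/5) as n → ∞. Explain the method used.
S_n ~ (5/17) · n^(17/5)

Integral comparison: Σ_{k=1}^n k^(12/5) = ∫_0^n x^(12/5) dx + O(n^(12/5)). The integral is n^(1 + 12/5) / (1 + 12/5) = n^((12+5)/5) / ((12+5)/5) = (5/17) · n^(17/5).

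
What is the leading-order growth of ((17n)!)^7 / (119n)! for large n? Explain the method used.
((17n)!)^7/(119n)! ~ ((2π·17n)^(6/2) / sqrt(7)) · 7^(−7·17n)  →  0

Write N = 17n. Stirling: N! ~ sqrt(2π N)(N/e)^N and (7N)! ~ sqrt(2π·7N)·(7N/e)^(7N).
  (N!)^7/(7N)! ~ (2π N)^(7/2) (N/e)^(7N) / [sqrt(2π·7N) (7N/e)^(7N)]
     = (2π N)^(7/2) / sqrt(2π·7N) · (N/(7N))^(7N)
     = (2π N)^((7−1)/2) / sqrt(7) · 7^(−7N).
Since 7^7 > 1, the factor 7^(−7N) decays exponentially, so the ratio → 0. Substituting N = 17n gives the stated form.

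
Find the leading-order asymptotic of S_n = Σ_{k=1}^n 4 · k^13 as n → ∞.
S_n ~ 2 · n^14 / 7

By integral comparison (Euler-Maclaurin), Σ_{k=1}^n 4 · k^13 = 4 · ∫_0^n x^13 dx + O(n^13) = 4 · n^14/14 = 2 · n^14 / 7 + O(n^13). (Equivalently, Faulhaber's formula gives the same leading term.)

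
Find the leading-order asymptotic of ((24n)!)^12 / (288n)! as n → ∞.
((24n)!)^12/(288n)! ~ ((2π·24n)^(11/2) / sqrt(12)) · 12^(−12·24n)  →  0

Write N = 24n. Stirling: N! ~ sqrt(2π N)(N/e)^N and (12N)! ~ sqrt(2π·12N)·(12N/e)^(12N).
  (N!)^12/(12N)! ~ (2π N)^(12/2) (N/e)^(12N) / [sqrt(2π·12N) (12N/e)^(12N)]
     = (2π N)^(12/2) / sqrt(2π·12N) · (N/(12N))^(12N)
     = (2π N)^((12−1)/2) / sqrt(12) · 12^(−12N).
Since 12^12 > 1, the factor 12^(−12N) decays exponentially, so the ratio → 0. Substituting N = 24n gives the stated form.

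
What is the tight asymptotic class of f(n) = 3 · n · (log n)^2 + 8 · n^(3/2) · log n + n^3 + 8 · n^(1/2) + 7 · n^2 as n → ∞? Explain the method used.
f(n) ∈ Θ(n^3)

Compare the terms by growth order. For large n, n^a · (log n)^b dominates n^a' · (log n)^b' iff a > a', or (a = a' and b > b'). Ranking the 5 terms shows the dominant one is n^3. Hence f(n) ∈ Θ(n^3).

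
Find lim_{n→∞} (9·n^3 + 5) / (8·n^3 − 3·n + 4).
lim = 9/8

For large n the leading n^3 terms dominate both numerator and denominator. Dividing top and bottom by n^3, every other term tends to 0, leaving 9/8.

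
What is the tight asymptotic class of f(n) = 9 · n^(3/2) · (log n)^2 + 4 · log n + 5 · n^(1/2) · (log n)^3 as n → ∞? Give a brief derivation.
f(n) ∈ Θ(n^(3/2) · (log n)^2)

Compare the terms by growth order. For large n, n^a · (log n)^b dominates n^a' · (log n)^b' iff a > a', or (a = a' and b > b'). Ranking the 3 terms shows the dominant one is 9 · n^(3/2) · (log n)^2. Hence f(n) ∈ Θ(n^(3/2) · (log n)^2).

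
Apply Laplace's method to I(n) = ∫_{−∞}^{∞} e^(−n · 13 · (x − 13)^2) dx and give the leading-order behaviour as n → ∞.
I(n) = sqrt(π/(13n))

Here φ(x) = 13 · (x − 13)^2 has its unique minimum at x* = 13 with φ(x*) = 0 and φ''(x*) = 26. Laplace's method gives
  I(n) ~ e^(−n φ(x*)) · sqrt(2π / (n · φ''(x*))) = sqrt(2π / (26n)) = sqrt(π/(13n)).
This is exact: substituting u = (x − 13)·sqrt(13n) gives I(n) = (1/sqrt(13n)) ∫_{−∞}^{∞} e^(−u^2) du = sqrt(π/(13n)).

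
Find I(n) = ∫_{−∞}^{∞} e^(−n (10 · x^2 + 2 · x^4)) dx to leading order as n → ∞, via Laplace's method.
I(n) ~ sqrt(π/(10n))

φ(x) = 10 · x^2 + 2 · x^4 has its unique global minimum at x* = 0 (since φ'(x) = 20x + 8x^3 = 0 only at x = 0 for real x with both coefficients positive, and φ → ∞ as |x| → ∞). At x* = 0, φ(0) = 0 and φ''(0) = 20. Laplace's method then gives
  I(n) ~ sqrt(2π / (n · φ''(0))) · e^(−n φ(0)) = sqrt(2π / (20n)) = sqrt(π/(10n)).
The 2 · x^4 term contributes only at subleading order (an O(1/n) relative correction).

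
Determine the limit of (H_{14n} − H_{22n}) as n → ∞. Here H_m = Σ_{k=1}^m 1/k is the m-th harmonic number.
lim = ln(14/22) = ln(7/11)

Euler-Maclaurin gives H_m = ln m + γ + 1/(2m) + O(1/m^2). The γ and O(1/m) terms cancel in the difference:
  H_{14n} − H_{22n} = ln(14n) − ln(22n) + O(1/n) = ln(14/22) + O(1/n).
Hence the limit is ln(14/22) = ln(7/11).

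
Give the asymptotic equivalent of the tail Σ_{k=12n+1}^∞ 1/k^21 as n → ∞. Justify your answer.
Σ_{k>12n} 1/k^21 ~ 1/(20 · (12n)^20)

Compare to the integral: ∫_{12n}^∞ x^(−21) dx = [−x^(−20)/20]_{12n}^∞ = 1/((21−1)·(12n)^20). Euler-Maclaurin then gives
  Σ_{k>12n} 1/k^21 = ∫_{12n}^∞ dx/x^21 − 1/(2·(12n)^21) + O(1/(12n)^22).
(Equivalently this is ζ(21) − Σ_{k≤12n} 1/k^21.)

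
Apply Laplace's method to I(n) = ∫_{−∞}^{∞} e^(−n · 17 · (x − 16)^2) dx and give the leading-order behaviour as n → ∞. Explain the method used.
I(n) = sqrt(π/(17n))

Here φ(x) = 17 · (x − 16)^2 has its unique minimum at x* = 16 with φ(x*) = 0 and φ''(x*) = 34. Laplace's method gives
  I(n) ~ e^(−n φ(x*)) · sqrt(2π / (n · φ''(x*))) = sqrt(2π / (34n)) = sqrt(π/(17n)).
This is exact: substituting u = (x − 16)·sqrt(17n) gives I(n) = (1/sqrt(17n)) ∫_{−∞}^{∞} e^(−u^2) du = sqrt(π/(17n)).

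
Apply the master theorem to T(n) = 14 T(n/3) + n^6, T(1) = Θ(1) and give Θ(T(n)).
T(n) = Θ(n^6)

log_3 14 ≈ 2.402. f(n) = n^6 dominates n^(log_3 14) since 6 > 2.402, and the regularity condition a·f(n/b) = 14·(n/3)^6 = (14/729)·n^6 ≤ c·f(n) holds with c = 14/729 ≈ 0.0192 < 1. So this is Case 3: T(n) = Θ(f(n)) = Θ(n^6).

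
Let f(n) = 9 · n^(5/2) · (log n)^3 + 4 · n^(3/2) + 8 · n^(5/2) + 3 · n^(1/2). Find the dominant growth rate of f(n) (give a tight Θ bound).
f(n) ∈ Θ(n^(5/2) · (log n)^3)

Compare the terms by growth order. For large n, n^a · (log n)^b dominates n^a' · (log n)^b' iff a > a', or (a = a' and b > b'). Ranking the 4 terms shows the dominant one is 9 · n^(5/2) · (log n)^3. Hence f(n) ∈ Θ(n^(5/2) · (log n)^3).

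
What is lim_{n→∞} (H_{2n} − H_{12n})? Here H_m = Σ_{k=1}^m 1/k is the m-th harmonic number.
lim = ln(2/12) = −ln 6

Euler-Maclaurin gives H_m = ln m + γ + 1/(2m) + O(1/m^2). The γ and O(1/m) terms cancel in the difference:
  H_{2n} − H_{12n} = ln(2n) − ln(12n) + O(1/n) = ln(2/12) + O(1/n).
Hence the limit is ln(2/12) = −ln 6.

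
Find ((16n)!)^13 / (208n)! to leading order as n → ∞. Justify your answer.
((16n)!)^13/(208n)! ~ ((2π·16n)^(12/2) / sqrt(13)) · 13^(−13·16n)  →  0

Write N = 16n. Stirling: N! ~ sqrt(2π N)(N/e)^N and (13N)! ~ sqrt(2π·13N)·(13N/e)^(13N).
  (N!)^13/(13N)! ~ (2π N)^(13/2) (N/e)^(13N) / [sqrt(2π·13N) (13N/e)^(13N)]
     = (2π N)^(13/2) / sqrt(2π·13N) · (N/(13N))^(13N)
     = (2π N)^((13−1)/2) / sqrt(13) · 13^(−13N).
Since 13^13 > 1, the factor 13^(−13N) decays exponentially, so the ratio → 0. Substituting N = 16n gives the stated form.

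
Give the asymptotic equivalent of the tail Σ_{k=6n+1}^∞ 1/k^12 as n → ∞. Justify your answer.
Σ_{k>6n} 1/k^12 ~ 1/(11 · (6n)^11)

Compare to the integral: ∫_{6n}^∞ x^(−12) dx = [−x^(−11)/11]_{6n}^∞ = 1/((12−1)·(6n)^11). Euler-Maclaurin then gives
  Σ_{k>6n} 1/k^12 = ∫_{6n}^∞ dx/x^12 − 1/(2·(6n)^12) + O(1/(6n)^13).
(Equivalently this is ζ(12) − Σ_{k≤6n} 1/k^12.)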